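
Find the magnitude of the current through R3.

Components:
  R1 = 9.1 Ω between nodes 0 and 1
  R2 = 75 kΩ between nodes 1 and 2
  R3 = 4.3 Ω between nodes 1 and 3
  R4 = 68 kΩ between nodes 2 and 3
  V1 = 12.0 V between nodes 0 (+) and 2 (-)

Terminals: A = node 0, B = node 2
Nodal analysis, taking node 2 as the 0 V reference.
Source V1 fixes V_0 = 12 V.
KCL at each unknown node (sum of currents leaving = 0; resistances in Ω):
  Node 1: (V_1 - 12)/9.1 + (V_1 - 0)/75000 + (V_1 - V_3)/4.3 = 0
  Node 3: (V_3 - V_1)/4.3 + (V_3 - 0)/68000 = 0
Collecting terms (coefficients in siemens):
  0.3425·V_1 - 0.2326·V_3 = 1.319
  0.2326·V_3 - 0.2326·V_1 = 0
Determinant D = (0.3425)(0.2326) - (-0.2326)(-0.2326) = 0.02556
V_1 = [(1.319)(0.2326) - (-0.2326)(0)]/D = 12 V
V_3 = [(0.3425)(0) - (1.319)(-0.2326)]/D = 12 V
I_R3 = (V_1 - V_3)/R3 = (12 - 12)/4.3 = 0.0001764 A
|I_R3| = 0.0001764 A

Final answer: |I_R3| = 0.0001764 A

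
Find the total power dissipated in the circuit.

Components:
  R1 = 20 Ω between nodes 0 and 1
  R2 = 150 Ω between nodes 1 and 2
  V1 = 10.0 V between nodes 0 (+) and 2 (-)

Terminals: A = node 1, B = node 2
Nodal analysis, taking node 2 as the 0 V reference.
Source V1 fixes V_0 = 10 V.
KCL at each unknown node (sum of currents leaving = 0; resistances in Ω):
  Node 1: (V_1 - 10)/20 + (V_1 - 0)/150 = 0
Collecting terms: 0.05667 × V_1 = 0.5  =>  V_1 = 8.824 V
Power in each resistor, P = (ΔV)²/R:
  P_R1 = (10 - 8.824)²/20 = 0.0692 W
  P_R2 = (8.824 - 0)²/150 = 0.519 W
P_total = P_R1 + P_R2 = 0.5882 W

Final answer: 0.5882 W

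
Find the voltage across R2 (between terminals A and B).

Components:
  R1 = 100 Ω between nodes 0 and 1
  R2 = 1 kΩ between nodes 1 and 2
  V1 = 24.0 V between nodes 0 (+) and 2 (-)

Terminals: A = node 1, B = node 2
R1 and R2 are in series across V1 (node 0 → node 1 → node 2), and the output A–B is taken across R2, so this is a voltage divider.
Series current: I = V1/(R1 + R2) = 24/(100 + 1000) = 24/1100 = 0.02182 A
V_R2 = I × R2 = V1 × R2/(R1 + R2) = 24 × 1000/1100 = 21.82 V

Final answer: 21.82 V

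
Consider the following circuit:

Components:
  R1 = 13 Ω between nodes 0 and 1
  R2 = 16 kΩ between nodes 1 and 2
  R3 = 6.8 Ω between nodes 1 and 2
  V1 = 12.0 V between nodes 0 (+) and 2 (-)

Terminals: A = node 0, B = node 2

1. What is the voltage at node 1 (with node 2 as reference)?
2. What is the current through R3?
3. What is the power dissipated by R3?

Nodal analysis, taking node 2 as the 0 V reference.
Source V1 fixes V_0 = 12 V.
KCL at each unknown node (sum of currents leaving = 0; resistances in Ω):
  Node 1: (V_1 - 12)/13 + (V_1 - 0)/16000 + (V_1 - 0)/6.8 = 0
Collecting terms: 0.224 × V_1 = 0.9231  =>  V_1 = 4.12 V
Part 1:
  Read off the nodal solution: V_1 = 4.12 V
Part 2:
  I_R3 = (V_1 - V_2)/R3 = (4.12 - 0)/6.8 = 0.6059 A
  Magnitude: I_R3 = 0.6059 A
Part 3:
  I_R3 = (V_1 - V_2)/R3 = (4.12 - 0)/6.8 = 0.6059 A
  P_R3 = I_R3² × R3 = (0.6059)² × 6.8 = 2.496 W

Final answers:
1. V_1 = 4.12 V
2. I_R3 = 0.6059 A
3. P_R3 = 2.496 W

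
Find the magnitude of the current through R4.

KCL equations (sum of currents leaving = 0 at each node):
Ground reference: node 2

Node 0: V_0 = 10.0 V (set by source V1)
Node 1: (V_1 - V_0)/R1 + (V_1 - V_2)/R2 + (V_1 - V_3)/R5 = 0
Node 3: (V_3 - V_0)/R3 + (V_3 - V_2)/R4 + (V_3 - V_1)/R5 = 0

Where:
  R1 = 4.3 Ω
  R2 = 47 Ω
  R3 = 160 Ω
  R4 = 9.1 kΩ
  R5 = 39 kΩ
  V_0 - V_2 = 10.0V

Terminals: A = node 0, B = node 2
Nodal analysis, taking node 2 as the 0 V reference.
Source V1 fixes V_0 = 10 V.
KCL at each unknown node (sum of currents leaving = 0; resistances in Ω):
  Node 1: (V_1 - 10)/4.3 + (V_1 - 0)/47 + (V_1 - V_3)/39000 = 0
  Node 3: (V_3 - 10)/160 + (V_3 - 0)/9100 + (V_3 - V_1)/39000 = 0
Collecting terms (coefficients in siemens):
  0.2539·V_1 - 0.00002564·V_3 = 2.326
  0.006386·V_3 - 0.00002564·V_1 = 0.0625
Determinant D = (0.2539)(0.006386) - (-0.00002564)(-0.00002564) = 0.001621
V_1 = [(2.326)(0.006386) - (-0.00002564)(0.0625)]/D = 9.162 V
V_3 = [(0.2539)(0.0625) - (2.326)(-0.00002564)]/D = 9.825 V
I_R4 = (V_2 - V_3)/R4 = (0 - 9.825)/9100 = -0.00108 A
|I_R4| = 0.00108 A

Final answer: |I_R4| = 0.00108 A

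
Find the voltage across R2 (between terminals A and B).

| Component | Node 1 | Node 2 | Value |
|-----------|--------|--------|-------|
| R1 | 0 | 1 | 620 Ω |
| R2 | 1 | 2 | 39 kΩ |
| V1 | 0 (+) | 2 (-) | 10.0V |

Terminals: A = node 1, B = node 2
R1 and R2 are in series across V1 (node 0 → node 1 → node 2), and the output A–B is taken across R2, so this is a voltage divider.
Series current: I = V1/(R1 + R2) = 10/(620 + 39000) = 10/39620 = 0.0002524 A
V_R2 = I × R2 = V1 × R2/(R1 + R2) = 10 × 39000/39620 = 9.844 V

Final answer: 9.844 V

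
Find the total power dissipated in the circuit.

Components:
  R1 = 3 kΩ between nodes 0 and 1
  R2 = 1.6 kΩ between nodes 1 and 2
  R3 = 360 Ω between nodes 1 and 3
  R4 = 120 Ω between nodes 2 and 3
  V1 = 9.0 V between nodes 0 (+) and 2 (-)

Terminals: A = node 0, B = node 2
Nodal analysis, taking node 2 as the 0 V reference.
Source V1 fixes V_0 = 9 V.
KCL at each unknown node (sum of currents leaving = 0; resistances in Ω):
  Node 1: (V_1 - 9)/3000 + (V_1 - 0)/1600 + (V_1 - V_3)/360 = 0
  Node 3: (V_3 - V_1)/360 + (V_3 - 0)/120 = 0
Collecting terms (coefficients in siemens):
  0.003736·V_1 - 0.002778·V_3 = 0.003
  0.01111·V_3 - 0.002778·V_1 = 0
Determinant D = (0.003736)(0.01111) - (-0.002778)(-0.002778) = 0.0000338
V_1 = [(0.003)(0.01111) - (-0.002778)(0)]/D = 0.9863 V
V_3 = [(0.003736)(0) - (0.003)(-0.002778)]/D = 0.2466 V
Power in each resistor, P = (ΔV)²/R:
  P_R1 = (9 - 0.9863)²/3000 = 0.02141 W
  P_R2 = (0.9863 - 0)²/1600 = 0.000608 W
  P_R3 = (0.9863 - 0.2466)²/360 = 0.00152 W
  P_R4 = (0 - 0.2466)²/120 = 0.0005067 W
P_total = P_R1 + P_R2 + P_R3 + P_R4 = 0.02404 W

Final answer: 0.02404 W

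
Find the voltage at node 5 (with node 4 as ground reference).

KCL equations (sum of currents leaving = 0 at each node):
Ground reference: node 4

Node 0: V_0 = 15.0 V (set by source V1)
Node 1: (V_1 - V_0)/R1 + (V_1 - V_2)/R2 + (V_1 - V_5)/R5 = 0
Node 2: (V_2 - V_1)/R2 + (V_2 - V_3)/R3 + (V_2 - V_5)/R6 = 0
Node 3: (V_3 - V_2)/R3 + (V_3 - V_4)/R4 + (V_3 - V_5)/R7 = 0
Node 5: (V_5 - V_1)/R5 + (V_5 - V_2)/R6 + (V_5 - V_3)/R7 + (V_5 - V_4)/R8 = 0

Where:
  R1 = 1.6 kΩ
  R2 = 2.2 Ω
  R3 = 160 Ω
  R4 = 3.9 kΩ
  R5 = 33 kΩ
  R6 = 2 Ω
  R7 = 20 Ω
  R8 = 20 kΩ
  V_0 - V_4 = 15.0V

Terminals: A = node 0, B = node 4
Nodal analysis, taking node 4 as the 0 V reference.
Source V1 fixes V_0 = 15 V.
KCL at each unknown node (sum of currents leaving = 0; resistances in Ω):
  Node 1: (V_1 - 15)/1600 + (V_1 - V_2)/2.2 + (V_1 - V_5)/33000 = 0
  Node 2: (V_2 - V_1)/2.2 + (V_2 - V_3)/160 + (V_2 - V_5)/2 = 0
  Node 3: (V_3 - V_2)/160 + (V_3 - 0)/3900 + (V_3 - V_5)/20 = 0
  Node 5: (V_5 - V_1)/33000 + (V_5 - V_2)/2 + (V_5 - V_3)/20 + (V_5 - 0)/20000 = 0
Collecting terms (coefficients in siemens):
  0.4552·V_1 - 0.4545·V_2 - 0.0000303·V_5 = 0.009375
  0.9608·V_2 - 0.4545·V_1 - 0.00625·V_3 - 0.5·V_5 = 0
  0.05651·V_3 - 0.00625·V_2 - 0.05·V_5 = 0
  0.5501·V_5 - 0.0000303·V_1 - 0.5·V_2 - 0.05·V_3 = 0
Solving these 4 simultaneous equations (Gaussian elimination) gives:
  V_1 = 10.08 V, V_2 = 10.08 V, V_3 = 10.02 V, V_5 = 10.07 V
The requested potential is V_5 = 10.07 V.

Final answer: V_5 = 10.07 V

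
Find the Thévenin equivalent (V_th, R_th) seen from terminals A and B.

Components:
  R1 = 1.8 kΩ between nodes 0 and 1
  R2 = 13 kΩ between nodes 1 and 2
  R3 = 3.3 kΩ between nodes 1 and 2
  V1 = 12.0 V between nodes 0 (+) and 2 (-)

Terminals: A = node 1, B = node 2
Step 1 — V_th is the open-circuit voltage V_A - V_B (nothing connected across the terminals).
Nodal analysis, taking node 2 as the 0 V reference.
Source V1 fixes V_0 = 12 V.
KCL at each unknown node (sum of currents leaving = 0; resistances in Ω):
  Node 1: (V_1 - 12)/1800 + (V_1 - 0)/13000 + (V_1 - 0)/3300 = 0
Collecting terms: 0.0009355 × V_1 = 0.006667  =>  V_1 = 7.126 V
V_th = V_1 - V_2 = 7.126 - 0 = 7.126 V
Step 2 — R_th: zero the source — replace V1 by a short circuit (node 2 merges into node 0) — and find the resistance seen between A (node 1) and B (node 0).
Reduce the network between node 1 (A) and node 0 (B) by series/parallel combination:
  Rp1 = R1 ‖ R2 ‖ R3 (parallel, all between nodes 0 and 1) = 1/(1/1800 + 1/13000 + 1/3300) = 1069 Ω
R_th = 1.069 kΩ

Final answer: V_th = 7.126 V, R_th = 1.069 kΩ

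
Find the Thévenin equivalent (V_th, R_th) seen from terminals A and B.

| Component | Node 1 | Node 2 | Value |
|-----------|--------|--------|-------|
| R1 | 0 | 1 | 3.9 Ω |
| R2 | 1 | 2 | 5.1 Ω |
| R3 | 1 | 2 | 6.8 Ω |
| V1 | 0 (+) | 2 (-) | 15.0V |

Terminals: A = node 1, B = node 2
Step 1 — V_th is the open-circuit voltage V_A - V_B (nothing connected across the terminals).
Nodal analysis, taking node 2 as the 0 V reference.
Source V1 fixes V_0 = 15 V.
KCL at each unknown node (sum of currents leaving = 0; resistances in Ω):
  Node 1: (V_1 - 15)/3.9 + (V_1 - 0)/5.1 + (V_1 - 0)/6.8 = 0
Collecting terms: 0.5995 × V_1 = 3.846  =>  V_1 = 6.415 V
V_th = V_1 - V_2 = 6.415 - 0 = 6.415 V
Step 2 — R_th: zero the source — replace V1 by a short circuit (node 2 merges into node 0) — and find the resistance seen between A (node 1) and B (node 0).
Reduce the network between node 1 (A) and node 0 (B) by series/parallel combination:
  Rp1 = R1 ‖ R2 ‖ R3 (parallel, all between nodes 0 and 1) = 1/(1/3.9 + 1/5.1 + 1/6.8) = 1.668 Ω
R_th = 1.668 Ω

Final answer: V_th = 6.415 V, R_th = 1.668 Ω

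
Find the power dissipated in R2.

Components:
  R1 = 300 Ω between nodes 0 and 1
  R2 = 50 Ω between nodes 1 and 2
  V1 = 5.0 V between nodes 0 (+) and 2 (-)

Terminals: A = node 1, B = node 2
Nodal analysis, taking node 2 as the 0 V reference.
Source V1 fixes V_0 = 5 V.
KCL at each unknown node (sum of currents leaving = 0; resistances in Ω):
  Node 1: (V_1 - 5)/300 + (V_1 - 0)/50 = 0
Collecting terms: 0.02333 × V_1 = 0.01667  =>  V_1 = 0.7143 V
I_R2 = (V_1 - V_2)/R2 = (0.7143 - 0)/50 = 0.01429 A
P_R2 = I_R2² × R2 = (0.01429)² × 50 = 0.0102 W

Final answer: 0.0102 W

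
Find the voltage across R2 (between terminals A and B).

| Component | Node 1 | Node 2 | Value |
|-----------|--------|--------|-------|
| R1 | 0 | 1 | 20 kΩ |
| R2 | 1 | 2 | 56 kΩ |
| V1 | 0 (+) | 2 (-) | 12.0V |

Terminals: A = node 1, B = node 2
R1 and R2 are in series across V1 (node 0 → node 1 → node 2), and the output A–B is taken across R2, so this is a voltage divider.
Series current: I = V1/(R1 + R2) = 12/(20000 + 56000) = 12/76000 = 0.0001579 A
V_R2 = I × R2 = V1 × R2/(R1 + R2) = 12 × 56000/76000 = 8.842 V

Final answer: 8.842 V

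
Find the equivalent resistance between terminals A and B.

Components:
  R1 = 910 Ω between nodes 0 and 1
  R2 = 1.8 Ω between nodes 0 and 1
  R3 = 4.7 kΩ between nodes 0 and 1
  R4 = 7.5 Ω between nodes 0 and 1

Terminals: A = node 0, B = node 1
Reduce the network between node 0 (A) and node 1 (B) by series/parallel combination:
  Rp1 = R1 ‖ R2 ‖ R3 ‖ R4 (parallel, all between nodes 0 and 1) = 1/(1/910 + 1/1.8 + 1/4700 + 1/7.5) = 1.449 Ω
R_eq = 1.449 Ω

Final answer: 1.449 Ω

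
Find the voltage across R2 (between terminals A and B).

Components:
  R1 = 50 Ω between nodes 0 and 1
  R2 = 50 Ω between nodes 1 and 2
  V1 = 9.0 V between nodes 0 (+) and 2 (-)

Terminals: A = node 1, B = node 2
R1 and R2 are in series across V1 (node 0 → node 1 → node 2), and the output A–B is taken across R2, so this is a voltage divider.
Series current: I = V1/(R1 + R2) = 9/(50 + 50) = 9/100 = 0.09 A
V_R2 = I × R2 = V1 × R2/(R1 + R2) = 9 × 50/100 = 4.5 V

Final answer: 4.5 V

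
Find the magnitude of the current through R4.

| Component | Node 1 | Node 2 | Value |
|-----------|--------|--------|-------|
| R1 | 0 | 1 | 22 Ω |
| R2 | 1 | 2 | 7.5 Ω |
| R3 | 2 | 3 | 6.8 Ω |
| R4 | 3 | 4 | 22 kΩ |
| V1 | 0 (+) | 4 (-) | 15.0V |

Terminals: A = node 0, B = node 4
Nodal analysis, taking node 4 as the 0 V reference.
Source V1 fixes V_0 = 15 V.
KCL at each unknown node (sum of currents leaving = 0; resistances in Ω):
  Node 1: (V_1 - 15)/22 + (V_1 - V_2)/7.5 = 0
  Node 2: (V_2 - V_1)/7.5 + (V_2 - V_3)/6.8 = 0
  Node 3: (V_3 - V_2)/6.8 + (V_3 - 0)/22000 = 0
Collecting terms (coefficients in siemens):
  0.1788·V_1 - 0.1333·V_2 = 0.6818
  0.2804·V_2 - 0.1333·V_1 - 0.1471·V_3 = 0
  0.1471·V_3 - 0.1471·V_2 = 0
Solving these 3 simultaneous equations (Gaussian elimination) gives:
  V_1 = 14.99 V, V_2 = 14.98 V, V_3 = 14.98 V
I_R4 = (V_3 - V_4)/R4 = (14.98 - 0)/22000 = 0.0006807 A
|I_R4| = 0.0006807 A

Final answer: |I_R4| = 0.0006807 A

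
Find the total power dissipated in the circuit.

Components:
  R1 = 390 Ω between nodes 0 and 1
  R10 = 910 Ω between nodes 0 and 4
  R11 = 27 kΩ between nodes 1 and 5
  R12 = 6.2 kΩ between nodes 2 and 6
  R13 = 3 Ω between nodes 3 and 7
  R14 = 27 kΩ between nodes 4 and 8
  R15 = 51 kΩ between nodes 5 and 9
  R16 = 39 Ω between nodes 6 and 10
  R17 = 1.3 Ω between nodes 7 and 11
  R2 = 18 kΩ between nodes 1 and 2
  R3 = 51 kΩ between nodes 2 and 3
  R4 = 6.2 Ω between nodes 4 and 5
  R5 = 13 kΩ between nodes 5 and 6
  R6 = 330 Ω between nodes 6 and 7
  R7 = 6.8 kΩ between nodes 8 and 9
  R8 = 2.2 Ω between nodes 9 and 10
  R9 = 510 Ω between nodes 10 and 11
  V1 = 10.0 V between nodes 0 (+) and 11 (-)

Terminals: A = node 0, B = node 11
Nodal analysis, taking node 11 as the 0 V reference.
Source V1 fixes V_0 = 10 V.
KCL at each unknown node (sum of currents leaving = 0; resistances in Ω):
  Node 1: (V_1 - 10)/390 + (V_1 - V_2)/18000 + (V_1 - V_5)/27000 = 0
  Node 2: (V_2 - V_1)/18000 + (V_2 - V_3)/51000 + (V_2 - V_6)/6200 = 0
  Node 3: (V_3 - V_2)/51000 + (V_3 - V_7)/3 = 0
  Node 4: (V_4 - V_5)/6.2 + (V_4 - 10)/910 + (V_4 - V_8)/27000 = 0
  Node 5: (V_5 - V_4)/6.2 + (V_5 - V_6)/13000 + (V_5 - V_1)/27000 + (V_5 - V_9)/51000 = 0
  Node 6: (V_6 - V_5)/13000 + (V_6 - V_7)/330 + (V_6 - V_2)/6200 + (V_6 - V_10)/39 = 0
  Node 7: (V_7 - V_6)/330 + (V_7 - V_3)/3 + (V_7 - 0)/1.3 = 0
  Node 8: (V_8 - V_9)/6800 + (V_8 - V_4)/27000 = 0
  Node 9: (V_9 - V_8)/6800 + (V_9 - V_10)/2.2 + (V_9 - V_5)/51000 = 0
  Node 10: (V_10 - V_9)/2.2 + (V_10 - 0)/510 + (V_10 - V_6)/39 = 0
Collecting terms (coefficients in siemens):
  0.002657·V_1 - 0.00005556·V_2 - 0.00003704·V_5 = 0.02564
  0.0002365·V_2 - 0.00005556·V_1 - 0.00001961·V_3 - 0.0001613·V_6 = 0
  0.3334·V_3 - 0.00001961·V_2 - 0.3333·V_7 = 0
  0.1624·V_4 - 0.1613·V_5 - 0.00003704·V_8 = 0.01099
  0.1614·V_5 - 0.00003704·V_1 - 0.1613·V_4 - 0.00007692·V_6 - 0.00001961·V_9 = 0
  0.02891·V_6 - 0.0001613·V_2 - 0.00007692·V_5 - 0.00303·V_7 - 0.02564·V_10 = 0
  1.106·V_7 - 0.3333·V_3 - 0.00303·V_6 = 0
  0.0001841·V_8 - 0.00003704·V_4 - 0.0001471·V_9 = 0
  0.4547·V_9 - 0.00001961·V_5 - 0.0001471·V_8 - 0.4545·V_10 = 0
  0.4821·V_10 - 0.02564·V_6 - 0.4545·V_9 = 0
Solving these 10 simultaneous equations (Gaussian elimination) gives:
  V_1 = 9.83 V, V_2 = 2.511 V, V_3 = 0.001369 V, V_4 = 9.026 V
  V_5 = 9.021 V, V_6 = 0.295 V, V_7 = 0.001221 V, V_8 = 2.048 V
  V_9 = 0.2906 V, V_10 = 0.2896 V
Power in each resistor, P = (ΔV)²/R:
  P_R1 = (10 - 9.83)²/390 = 0.00007433 W
  P_R2 = (9.83 - 2.511)²/18000 = 0.002976 W
  P_R3 = (2.511 - 0.001369)²/51000 = 0.0001235 W
  P_R4 = (9.026 - 9.021)²/6.2 = 0.000004092 W
  P_R5 = (9.021 - 0.295)²/13000 = 0.005856 W
  P_R6 = (0.295 - 0.001221)²/330 = 0.0002616 W
  P_R7 = (2.048 - 0.2906)²/6800 = 0.0004541 W
  P_R8 = (0.2906 - 0.2896)²/2.2 = 0.000000406 W
  P_R9 = (0.2896 - 0)²/510 = 0.0001645 W
  P_R10 = (10 - 9.026)²/910 = 0.001043 W
  P_R11 = (9.83 - 9.021)²/27000 = 0.00002425 W
  P_R12 = (2.511 - 0.295)²/6200 = 0.0007919 W
  P_R13 = (0.001369 - 0.001221)²/3 = 0.000000007264 W
  P_R14 = (9.026 - 2.048)²/27000 = 0.001803 W
  P_R15 = (9.021 - 0.2906)²/51000 = 0.001494 W
  P_R16 = (0.295 - 0.2896)²/39 = 0.0000007458 W
  P_R17 = (0.001221 - 0)²/1.3 = 0.000001147 W
P_total = P_R1 + P_R2 + P_R3 + P_R4 + P_R5 + P_R6 + P_R7 + P_R8 + P_R9 + P_R10 + P_R11 + P_R12 + P_R13 + P_R14 + P_R15 + P_R16 + P_R17 = 0.01507 W

Final answer: 0.01507 W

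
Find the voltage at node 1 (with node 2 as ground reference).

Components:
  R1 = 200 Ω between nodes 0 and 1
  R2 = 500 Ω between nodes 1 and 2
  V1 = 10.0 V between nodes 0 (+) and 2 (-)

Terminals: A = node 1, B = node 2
Nodal analysis, taking node 2 as the 0 V reference.
Source V1 fixes V_0 = 10 V.
KCL at each unknown node (sum of currents leaving = 0; resistances in Ω):
  Node 1: (V_1 - 10)/200 + (V_1 - 0)/500 = 0
Collecting terms: 0.007 × V_1 = 0.05  =>  V_1 = 7.143 V
The requested potential is V_1 = 7.143 V.

Final answer: V_1 = 7.143 V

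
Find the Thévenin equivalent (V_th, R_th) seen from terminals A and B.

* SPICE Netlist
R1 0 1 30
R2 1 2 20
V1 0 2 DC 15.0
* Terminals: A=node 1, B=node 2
Step 1 — V_th is the open-circuit voltage V_A - V_B (nothing connected across the terminals).
Nodal analysis, taking node 2 as the 0 V reference.
Source V1 fixes V_0 = 15 V.
KCL at each unknown node (sum of currents leaving = 0; resistances in Ω):
  Node 1: (V_1 - 15)/30 + (V_1 - 0)/20 = 0
Collecting terms: 0.08333 × V_1 = 0.5  =>  V_1 = 6 V
V_th = V_1 - V_2 = 6 - 0 = 6 V
Step 2 — R_th: zero the source — replace V1 by a short circuit (node 2 merges into node 0) — and find the resistance seen between A (node 1) and B (node 0).
Reduce the network between node 1 (A) and node 0 (B) by series/parallel combination:
  Rp1 = R1 ‖ R2 (parallel, both between nodes 0 and 1) = 1/(1/30 + 1/20) = 12 Ω
R_th = 12 Ω

Final answer: V_th = 6 V, R_th = 12 Ω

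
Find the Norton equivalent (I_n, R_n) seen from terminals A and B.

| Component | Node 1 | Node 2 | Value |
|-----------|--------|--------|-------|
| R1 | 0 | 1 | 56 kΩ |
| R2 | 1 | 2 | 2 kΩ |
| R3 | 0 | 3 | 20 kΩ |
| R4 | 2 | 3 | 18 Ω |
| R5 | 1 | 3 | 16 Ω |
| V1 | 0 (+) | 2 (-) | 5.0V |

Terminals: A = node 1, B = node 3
Find the Thévenin equivalent first; then I_n = V_th/R_th and R_n = R_th.
Step 1 — V_th is the open-circuit voltage V_A - V_B (nothing connected across the terminals).
Nodal analysis, taking node 2 as the 0 V reference.
Source V1 fixes V_0 = 5 V.
KCL at each unknown node (sum of currents leaving = 0; resistances in Ω):
  Node 1: (V_1 - 5)/56000 + (V_1 - 0)/2000 + (V_1 - V_3)/16 = 0
  Node 3: (V_3 - 5)/20000 + (V_3 - 0)/18 + (V_3 - V_1)/16 = 0
Collecting terms (coefficients in siemens):
  0.06302·V_1 - 0.0625·V_3 = 0.00008929
  0.1181·V_3 - 0.0625·V_1 = 0.00025
Determinant D = (0.06302)(0.1181) - (-0.0625)(-0.0625) = 0.003537
V_1 = [(0.00008929)(0.1181) - (-0.0625)(0.00025)]/D = 0.0074 V
V_3 = [(0.06302)(0.00025) - (0.00008929)(-0.0625)]/D = 0.006033 V
V_th = V_1 - V_3 = 0.0074 - 0.006033 = 0.001367 V
Step 2 — R_th: zero the source — replace V1 by a short circuit (node 2 merges into node 0) — and find the resistance seen between A (node 1) and B (node 3).
Reduce the network between node 1 (A) and node 3 (B) by series/parallel combination:
  Rp1 = R1 ‖ R2 (parallel, both between nodes 0 and 1) = 1/(1/56000 + 1/2000) = 1931 Ω
  Rp2 = R3 ‖ R4 (parallel, both between nodes 0 and 3) = 1/(1/20000 + 1/18) = 17.98 Ω
  Rs1 = Rp1 + Rp2 (series, joined only at node 0) = 1931 + 17.98 = 1949 Ω
  Rp3 = R5 ‖ Rs1 (parallel, both between nodes 1 and 3) = 1/(1/16 + 1/1949) = 15.87 Ω
R_th = 15.87 Ω
I_n = V_th/R_th = 0.001367/15.87 = 0.00008616 A, and R_n = R_th = 15.87 Ω

Final answer: I_n = 8.616e-05 A, R_n = 15.87 Ω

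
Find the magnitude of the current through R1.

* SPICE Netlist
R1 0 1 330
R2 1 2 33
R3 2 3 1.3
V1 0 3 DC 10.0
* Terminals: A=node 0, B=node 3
Nodal analysis, taking node 3 as the 0 V reference.
Source V1 fixes V_0 = 10 V.
KCL at each unknown node (sum of currents leaving = 0; resistances in Ω):
  Node 1: (V_1 - 10)/330 + (V_1 - V_2)/33 = 0
  Node 2: (V_2 - V_1)/33 + (V_2 - 0)/1.3 = 0
Collecting terms (coefficients in siemens):
  0.03333·V_1 - 0.0303·V_2 = 0.0303
  0.7995·V_2 - 0.0303·V_1 = 0
Determinant D = (0.03333)(0.7995) - (-0.0303)(-0.0303) = 0.02573
V_1 = [(0.0303)(0.7995) - (-0.0303)(0)]/D = 0.9415 V
V_2 = [(0.03333)(0) - (0.0303)(-0.0303)]/D = 0.03568 V
I_R1 = (V_0 - V_1)/R1 = (10 - 0.9415)/330 = 0.02745 A
|I_R1| = 0.02745 A

Final answer: |I_R1| = 0.02745 A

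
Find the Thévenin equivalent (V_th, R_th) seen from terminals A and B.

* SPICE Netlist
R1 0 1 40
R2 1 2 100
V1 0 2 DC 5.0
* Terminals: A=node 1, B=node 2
Step 1 — V_th is the open-circuit voltage V_A - V_B (nothing connected across the terminals).
Nodal analysis, taking node 2 as the 0 V reference.
Source V1 fixes V_0 = 5 V.
KCL at each unknown node (sum of currents leaving = 0; resistances in Ω):
  Node 1: (V_1 - 5)/40 + (V_1 - 0)/100 = 0
Collecting terms: 0.035 × V_1 = 0.125  =>  V_1 = 3.571 V
V_th = V_1 - V_2 = 3.571 - 0 = 3.571 V
Step 2 — R_th: zero the source — replace V1 by a short circuit (node 2 merges into node 0) — and find the resistance seen between A (node 1) and B (node 0).
Reduce the network between node 1 (A) and node 0 (B) by series/parallel combination:
  Rp1 = R1 ‖ R2 (parallel, both between nodes 0 and 1) = 1/(1/40 + 1/100) = 28.57 Ω
R_th = 28.57 Ω

Final answer: V_th = 3.571 V, R_th = 28.57 Ω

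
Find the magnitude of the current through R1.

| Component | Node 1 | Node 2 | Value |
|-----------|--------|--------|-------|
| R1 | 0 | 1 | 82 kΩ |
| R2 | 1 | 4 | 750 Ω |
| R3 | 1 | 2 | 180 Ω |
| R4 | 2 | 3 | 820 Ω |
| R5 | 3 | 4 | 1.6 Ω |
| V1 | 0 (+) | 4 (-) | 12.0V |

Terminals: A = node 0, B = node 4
Nodal analysis, taking node 4 as the 0 V reference.
Source V1 fixes V_0 = 12 V.
KCL at each unknown node (sum of currents leaving = 0; resistances in Ω):
  Node 1: (V_1 - 12)/82000 + (V_1 - 0)/750 + (V_1 - V_2)/180 = 0
  Node 2: (V_2 - V_1)/180 + (V_2 - V_3)/820 = 0
  Node 3: (V_3 - V_2)/820 + (V_3 - 0)/1.6 = 0
Collecting terms (coefficients in siemens):
  0.006901·V_1 - 0.005556·V_2 = 0.0001463
  0.006775·V_2 - 0.005556·V_1 - 0.00122·V_3 = 0
  0.6262·V_3 - 0.00122·V_2 = 0
Solving these 3 simultaneous equations (Gaussian elimination) gives:
  V_1 = 0.06243 V, V_2 = 0.05121 V, V_3 = 0.00009974 V
I_R1 = (V_0 - V_1)/R1 = (12 - 0.06243)/82000 = 0.0001456 A
|I_R1| = 0.0001456 A

Final answer: |I_R1| = 0.0001456 A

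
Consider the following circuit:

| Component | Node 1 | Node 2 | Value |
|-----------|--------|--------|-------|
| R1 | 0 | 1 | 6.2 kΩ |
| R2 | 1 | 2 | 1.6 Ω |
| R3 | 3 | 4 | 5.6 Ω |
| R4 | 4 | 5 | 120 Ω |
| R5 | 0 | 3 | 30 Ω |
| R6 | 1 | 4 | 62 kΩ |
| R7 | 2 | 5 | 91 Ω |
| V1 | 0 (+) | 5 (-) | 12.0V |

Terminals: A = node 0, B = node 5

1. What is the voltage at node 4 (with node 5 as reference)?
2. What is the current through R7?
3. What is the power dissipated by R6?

Nodal analysis, taking node 5 as the 0 V reference.
Source V1 fixes V_0 = 12 V.
KCL at each unknown node (sum of currents leaving = 0; resistances in Ω):
  Node 1: (V_1 - 12)/6200 + (V_1 - V_2)/1.6 + (V_1 - V_4)/62000 = 0
  Node 2: (V_2 - V_1)/1.6 + (V_2 - 0)/91 = 0
  Node 3: (V_3 - V_4)/5.6 + (V_3 - 12)/30 = 0
  Node 4: (V_4 - V_3)/5.6 + (V_4 - 0)/120 + (V_4 - V_1)/62000 = 0
Collecting terms (coefficients in siemens):
  0.6252·V_1 - 0.625·V_2 - 0.00001613·V_4 = 0.001935
  0.636·V_2 - 0.625·V_1 = 0
  0.2119·V_3 - 0.1786·V_4 = 0.4
  0.1869·V_4 - 0.00001613·V_1 - 0.1786·V_3 = 0
Solving these 4 simultaneous equations (Gaussian elimination) gives:
  V_1 = 0.1899 V, V_2 = 0.1866 V, V_3 = 9.683 V, V_4 = 9.25 V
Part 1:
  Read off the nodal solution: V_4 = 9.25 V
Part 2:
  I_R7 = (V_2 - V_5)/R7 = (0.1866 - 0)/91 = 0.002051 A
  Magnitude: I_R7 = 0.002051 A
Part 3:
  I_R6 = (V_1 - V_4)/R6 = (0.1899 - 9.25)/62000 = -0.0001461 A
  P_R6 = I_R6² × R6 = (-0.0001461)² × 62000 = 0.001324 W

Final answers:
1. V_4 = 9.25 V
2. I_R7 = 0.002051 A
3. P_R6 = 0.001324 W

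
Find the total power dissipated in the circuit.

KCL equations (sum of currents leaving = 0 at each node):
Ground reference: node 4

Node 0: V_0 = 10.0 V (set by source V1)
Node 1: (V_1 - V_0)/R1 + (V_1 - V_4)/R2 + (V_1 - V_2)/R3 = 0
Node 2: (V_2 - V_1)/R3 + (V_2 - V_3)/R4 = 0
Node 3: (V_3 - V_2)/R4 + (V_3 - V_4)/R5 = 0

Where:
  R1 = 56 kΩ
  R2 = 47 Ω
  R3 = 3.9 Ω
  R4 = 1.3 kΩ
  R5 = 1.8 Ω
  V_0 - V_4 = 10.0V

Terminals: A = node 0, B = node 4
Nodal analysis, taking node 4 as the 0 V reference.
Source V1 fixes V_0 = 10 V.
KCL at each unknown node (sum of currents leaving = 0; resistances in Ω):
  Node 1: (V_1 - 10)/56000 + (V_1 - 0)/47 + (V_1 - V_2)/3.9 = 0
  Node 2: (V_2 - V_1)/3.9 + (V_2 - V_3)/1300 = 0
  Node 3: (V_3 - V_2)/1300 + (V_3 - 0)/1.8 = 0
Collecting terms (coefficients in siemens):
  0.2777·V_1 - 0.2564·V_2 = 0.0001786
  0.2572·V_2 - 0.2564·V_1 - 0.0007692·V_3 = 0
  0.5563·V_3 - 0.0007692·V_2 = 0
Solving these 3 simultaneous equations (Gaussian elimination) gives:
  V_1 = 0.008095 V, V_2 = 0.008071 V, V_3 = 0.00001116 V
Power in each resistor, P = (ΔV)²/R:
  P_R1 = (10 - 0.008095)²/56000 = 0.001783 W
  P_R2 = (0.008095 - 0)²/47 = 0.000001394 W
  P_R3 = (0.008095 - 0.008071)²/3.9 = 0.0000000001499 W
  P_R4 = (0.008071 - 0.00001116)²/1300 = 0.00000004996 W
  P_R5 = (0.00001116 - 0)²/1.8 = 0.00000000006918 W
P_total = P_R1 + P_R2 + P_R3 + P_R4 + P_R5 = 0.001784 W

Final answer: 0.001784 W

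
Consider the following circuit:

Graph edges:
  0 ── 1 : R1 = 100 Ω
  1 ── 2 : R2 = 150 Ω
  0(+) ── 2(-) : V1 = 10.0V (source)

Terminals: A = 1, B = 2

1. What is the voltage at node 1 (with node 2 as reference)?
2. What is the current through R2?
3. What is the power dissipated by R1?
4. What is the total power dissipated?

Nodal analysis, taking node 2 as the 0 V reference.
Source V1 fixes V_0 = 10 V.
KCL at each unknown node (sum of currents leaving = 0; resistances in Ω):
  Node 1: (V_1 - 10)/100 + (V_1 - 0)/150 = 0
Collecting terms: 0.01667 × V_1 = 0.1  =>  V_1 = 6 V
Part 1:
  Read off the nodal solution: V_1 = 6 V
Part 2:
  I_R2 = (V_1 - V_2)/R2 = (6 - 0)/150 = 0.04 A
  Magnitude: I_R2 = 0.04 A
Part 3:
  I_R1 = (V_0 - V_1)/R1 = (10 - 6)/100 = 0.04 A
  P_R1 = I_R1² × R1 = (0.04)² × 100 = 0.16 W
Part 4:
  Power in each resistor, P = (ΔV)²/R:
    P_R1 = (10 - 6)²/100 = 0.16 W
    P_R2 = (6 - 0)²/150 = 0.24 W
  P_total = P_R1 + P_R2 = 0.4 W

Final answers:
1. V_1 = 6 V
2. I_R2 = 0.04 A
3. P_R1 = 0.16 W
4. P_total = 0.4 W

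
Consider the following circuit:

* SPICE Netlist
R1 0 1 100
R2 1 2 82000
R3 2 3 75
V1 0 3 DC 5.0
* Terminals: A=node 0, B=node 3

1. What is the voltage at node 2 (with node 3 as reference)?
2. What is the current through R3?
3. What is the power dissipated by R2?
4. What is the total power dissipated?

Nodal analysis, taking node 3 as the 0 V reference.
Source V1 fixes V_0 = 5 V.
KCL at each unknown node (sum of currents leaving = 0; resistances in Ω):
  Node 1: (V_1 - 5)/100 + (V_1 - V_2)/82000 = 0
  Node 2: (V_2 - V_1)/82000 + (V_2 - 0)/75 = 0
Collecting terms (coefficients in siemens):
  0.01001·V_1 - 0.0000122·V_2 = 0.05
  0.01335·V_2 - 0.0000122·V_1 = 0
Determinant D = (0.01001)(0.01335) - (-0.0000122)(-0.0000122) = 0.0001336
V_1 = [(0.05)(0.01335) - (-0.0000122)(0)]/D = 4.994 V
V_2 = [(0.01001)(0) - (0.05)(-0.0000122)]/D = 0.004563 V
Part 1:
  Read off the nodal solution: V_2 = 0.004563 V
Part 2:
  I_R3 = (V_2 - V_3)/R3 = (0.004563 - 0)/75 = 0.00006085 A
  Magnitude: I_R3 = 0.00006085 A
Part 3:
  I_R2 = (V_1 - V_2)/R2 = (4.994 - 0.004563)/82000 = 0.00006085 A
  P_R2 = I_R2² × R2 = (0.00006085)² × 82000 = 0.0003036 W
Part 4:
  Power in each resistor, P = (ΔV)²/R:
    P_R1 = (5 - 4.994)²/100 = 0.0000003702 W
    P_R2 = (4.994 - 0.004563)²/82000 = 0.0003036 W
    P_R3 = (0.004563 - 0)²/75 = 0.0000002777 W
  P_total = P_R1 + P_R2 + P_R3 = 0.0003042 W

Final answers:
1. V_2 = 0.004563 V
2. I_R3 = 6.085e-05 A
3. P_R2 = 0.0003036 W
4. P_total = 0.0003042 W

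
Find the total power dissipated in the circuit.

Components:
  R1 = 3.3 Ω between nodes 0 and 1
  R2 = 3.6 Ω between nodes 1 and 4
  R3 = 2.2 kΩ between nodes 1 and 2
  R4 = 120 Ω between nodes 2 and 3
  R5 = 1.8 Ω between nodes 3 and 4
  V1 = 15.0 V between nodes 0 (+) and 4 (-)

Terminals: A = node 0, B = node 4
Nodal analysis, taking node 4 as the 0 V reference.
Source V1 fixes V_0 = 15 V.
KCL at each unknown node (sum of currents leaving = 0; resistances in Ω):
  Node 1: (V_1 - 15)/3.3 + (V_1 - 0)/3.6 + (V_1 - V_2)/2200 = 0
  Node 2: (V_2 - V_1)/2200 + (V_2 - V_3)/120 = 0
  Node 3: (V_3 - V_2)/120 + (V_3 - 0)/1.8 = 0
Collecting terms (coefficients in siemens):
  0.5813·V_1 - 0.0004545·V_2 = 4.545
  0.008788·V_2 - 0.0004545·V_1 - 0.008333·V_3 = 0
  0.5639·V_3 - 0.008333·V_2 = 0
Solving these 3 simultaneous equations (Gaussian elimination) gives:
  V_1 = 7.82 V, V_2 = 0.4102 V, V_3 = 0.006063 V
Power in each resistor, P = (ΔV)²/R:
  P_R1 = (15 - 7.82)²/3.3 = 15.62 W
  P_R2 = (7.82 - 0)²/3.6 = 16.99 W
  P_R3 = (7.82 - 0.4102)²/2200 = 0.02496 W
  P_R4 = (0.4102 - 0.006063)²/120 = 0.001361 W
  P_R5 = (0.006063 - 0)²/1.8 = 0.00002042 W
P_total = P_R1 + P_R2 + P_R3 + P_R4 + P_R5 = 32.64 W

Final answer: 32.64 W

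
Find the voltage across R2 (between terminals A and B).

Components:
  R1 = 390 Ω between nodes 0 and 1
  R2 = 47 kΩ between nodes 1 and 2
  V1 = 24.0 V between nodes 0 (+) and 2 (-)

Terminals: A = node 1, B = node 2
R1 and R2 are in series across V1 (node 0 → node 1 → node 2), and the output A–B is taken across R2, so this is a voltage divider.
Series current: I = V1/(R1 + R2) = 24/(390 + 47000) = 24/47390 = 0.0005064 A
V_R2 = I × R2 = V1 × R2/(R1 + R2) = 24 × 47000/47390 = 23.8 V

Final answer: 23.8 V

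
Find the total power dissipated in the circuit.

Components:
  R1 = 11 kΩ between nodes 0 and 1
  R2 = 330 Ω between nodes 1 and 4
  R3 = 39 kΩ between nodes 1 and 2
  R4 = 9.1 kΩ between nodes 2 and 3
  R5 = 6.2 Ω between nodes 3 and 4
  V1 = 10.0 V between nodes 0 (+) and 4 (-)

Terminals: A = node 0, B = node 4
Nodal analysis, taking node 4 as the 0 V reference.
Source V1 fixes V_0 = 10 V.
KCL at each unknown node (sum of currents leaving = 0; resistances in Ω):
  Node 1: (V_1 - 10)/11000 + (V_1 - 0)/330 + (V_1 - V_2)/39000 = 0
  Node 2: (V_2 - V_1)/39000 + (V_2 - V_3)/9100 = 0
  Node 3: (V_3 - V_2)/9100 + (V_3 - 0)/6.2 = 0
Collecting terms (coefficients in siemens):
  0.003147·V_1 - 0.00002564·V_2 = 0.0009091
  0.0001355·V_2 - 0.00002564·V_1 - 0.0001099·V_3 = 0
  0.1614·V_3 - 0.0001099·V_2 = 0
Solving these 3 simultaneous equations (Gaussian elimination) gives:
  V_1 = 0.2893 V, V_2 = 0.05477 V, V_3 = 0.00003729 V
Power in each resistor, P = (ΔV)²/R:
  P_R1 = (10 - 0.2893)²/11000 = 0.008572 W
  P_R2 = (0.2893 - 0)²/330 = 0.0002537 W
  P_R3 = (0.2893 - 0.05477)²/39000 = 0.000001411 W
  P_R4 = (0.05477 - 0.00003729)²/9100 = 0.0000003292 W
  P_R5 = (0.00003729 - 0)²/6.2 = 0.0000000002243 W
P_total = P_R1 + P_R2 + P_R3 + P_R4 + P_R5 = 0.008828 W

Final answer: 0.008828 W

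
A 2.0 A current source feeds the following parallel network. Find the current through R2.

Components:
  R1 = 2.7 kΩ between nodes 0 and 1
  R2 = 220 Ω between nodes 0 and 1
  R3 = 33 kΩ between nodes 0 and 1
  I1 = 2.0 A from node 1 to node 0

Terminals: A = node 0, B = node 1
All resistors sit directly between nodes 0 and 1, so they are in parallel and share one voltage V; the full source current 2 A splits among them.
1/R_par = 1/2700 + 1/220 + 1/33000 = 0.004946 S  =>  R_par = 202.2 Ω
V = I × R_par = 2 × 202.2 = 404.4 V
I_R2 = V/R2 = 404.4/220 = 1.838 A

Final answer: 1.838 A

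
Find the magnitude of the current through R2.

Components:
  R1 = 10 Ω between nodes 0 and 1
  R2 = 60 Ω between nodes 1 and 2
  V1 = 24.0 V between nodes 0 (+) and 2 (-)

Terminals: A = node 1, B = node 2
Nodal analysis, taking node 2 as the 0 V reference.
Source V1 fixes V_0 = 24 V.
KCL at each unknown node (sum of currents leaving = 0; resistances in Ω):
  Node 1: (V_1 - 24)/10 + (V_1 - 0)/60 = 0
Collecting terms: 0.1167 × V_1 = 2.4  =>  V_1 = 20.57 V
I_R2 = (V_1 - V_2)/R2 = (20.57 - 0)/60 = 0.3429 A
|I_R2| = 0.3429 A

Final answer: |I_R2| = 0.3429 A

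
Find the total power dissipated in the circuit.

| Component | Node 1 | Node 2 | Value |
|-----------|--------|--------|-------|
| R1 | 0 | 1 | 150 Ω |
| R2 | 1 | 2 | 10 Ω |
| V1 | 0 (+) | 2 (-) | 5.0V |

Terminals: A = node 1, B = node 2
Nodal analysis, taking node 2 as the 0 V reference.
Source V1 fixes V_0 = 5 V.
KCL at each unknown node (sum of currents leaving = 0; resistances in Ω):
  Node 1: (V_1 - 5)/150 + (V_1 - 0)/10 = 0
Collecting terms: 0.1067 × V_1 = 0.03333  =>  V_1 = 0.3125 V
Power in each resistor, P = (ΔV)²/R:
  P_R1 = (5 - 0.3125)²/150 = 0.1465 W
  P_R2 = (0.3125 - 0)²/10 = 0.009766 W
P_total = P_R1 + P_R2 = 0.1562 W

Final answer: 0.1562 W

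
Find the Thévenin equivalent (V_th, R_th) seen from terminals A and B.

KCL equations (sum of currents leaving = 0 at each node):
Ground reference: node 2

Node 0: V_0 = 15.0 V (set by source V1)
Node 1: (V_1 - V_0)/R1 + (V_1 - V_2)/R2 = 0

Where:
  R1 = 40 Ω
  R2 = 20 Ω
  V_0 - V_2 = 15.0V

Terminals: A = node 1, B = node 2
Step 1 — V_th is the open-circuit voltage V_A - V_B (nothing connected across the terminals).
Nodal analysis, taking node 2 as the 0 V reference.
Source V1 fixes V_0 = 15 V.
KCL at each unknown node (sum of currents leaving = 0; resistances in Ω):
  Node 1: (V_1 - 15)/40 + (V_1 - 0)/20 = 0
Collecting terms: 0.075 × V_1 = 0.375  =>  V_1 = 5 V
V_th = V_1 - V_2 = 5 - 0 = 5 V
Step 2 — R_th: zero the source — replace V1 by a short circuit (node 2 merges into node 0) — and find the resistance seen between A (node 1) and B (node 0).
Reduce the network between node 1 (A) and node 0 (B) by series/parallel combination:
  Rp1 = R1 ‖ R2 (parallel, both between nodes 0 and 1) = 1/(1/40 + 1/20) = 13.33 Ω
R_th = 13.33 Ω

Final answer: V_th = 5 V, R_th = 13.33 Ω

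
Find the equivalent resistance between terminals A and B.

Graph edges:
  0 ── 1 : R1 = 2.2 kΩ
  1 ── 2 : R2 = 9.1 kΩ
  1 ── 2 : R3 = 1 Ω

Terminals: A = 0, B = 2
Reduce the network between node 0 (A) and node 2 (B) by series/parallel combination:
  Rp1 = R2 ‖ R3 (parallel, both between nodes 1 and 2) = 1/(1/9100 + 1/1) = 0.9999 Ω
  Rs1 = R1 + Rp1 (series, joined only at node 1) = 2200 + 0.9999 = 2201 Ω
R_eq = 2.201 kΩ

Final answer: 2.201 kΩ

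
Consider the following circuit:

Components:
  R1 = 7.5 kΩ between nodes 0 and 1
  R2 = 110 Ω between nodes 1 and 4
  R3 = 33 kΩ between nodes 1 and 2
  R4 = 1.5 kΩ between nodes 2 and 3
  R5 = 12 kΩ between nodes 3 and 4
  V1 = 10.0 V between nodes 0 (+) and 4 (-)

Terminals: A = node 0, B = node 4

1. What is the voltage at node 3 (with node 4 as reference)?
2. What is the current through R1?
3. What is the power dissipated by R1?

Nodal analysis, taking node 4 as the 0 V reference.
Source V1 fixes V_0 = 10 V.
KCL at each unknown node (sum of currents leaving = 0; resistances in Ω):
  Node 1: (V_1 - 10)/7500 + (V_1 - 0)/110 + (V_1 - V_2)/33000 = 0
  Node 2: (V_2 - V_1)/33000 + (V_2 - V_3)/1500 = 0
  Node 3: (V_3 - V_2)/1500 + (V_3 - 0)/12000 = 0
Collecting terms (coefficients in siemens):
  0.009255·V_1 - 0.0000303·V_2 = 0.001333
  0.000697·V_2 - 0.0000303·V_1 - 0.0006667·V_3 = 0
  0.00075·V_3 - 0.0006667·V_2 = 0
Solving these 3 simultaneous equations (Gaussian elimination) gives:
  V_1 = 0.1442 V, V_2 = 0.04187 V, V_3 = 0.03722 V
Part 1:
  Read off the nodal solution: V_3 = 0.03722 V
Part 2:
  I_R1 = (V_0 - V_1)/R1 = (10 - 0.1442)/7500 = 0.001314 A
  Magnitude: I_R1 = 0.001314 A
Part 3:
  I_R1 = (V_0 - V_1)/R1 = (10 - 0.1442)/7500 = 0.001314 A
  P_R1 = I_R1² × R1 = (0.001314)² × 7500 = 0.01295 W

Final answers:
1. V_3 = 0.03722 V
2. I_R1 = 0.001314 A
3. P_R1 = 0.01295 W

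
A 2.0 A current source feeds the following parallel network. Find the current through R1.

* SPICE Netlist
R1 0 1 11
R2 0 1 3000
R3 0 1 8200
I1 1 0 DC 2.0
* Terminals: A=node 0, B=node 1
All resistors sit directly between nodes 0 and 1, so they are in parallel and share one voltage V; the full source current 2 A splits among them.
1/R_par = 1/11 + 1/3000 + 1/8200 = 0.09136 S  =>  R_par = 10.95 Ω
V = I × R_par = 2 × 10.95 = 21.89 V
I_R1 = V/R1 = 21.89/11 = 1.99 A

Final answer: 1.99 A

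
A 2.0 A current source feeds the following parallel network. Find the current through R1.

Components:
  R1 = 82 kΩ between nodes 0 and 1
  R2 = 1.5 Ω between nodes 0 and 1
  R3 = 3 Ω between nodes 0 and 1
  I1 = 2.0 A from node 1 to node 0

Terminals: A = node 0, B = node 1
All resistors sit directly between nodes 0 and 1, so they are in parallel and share one voltage V; the full source current 2 A splits among them.
1/R_par = 1/82000 + 1/1.5 + 1/3 = 1 S  =>  R_par = 1 Ω
V = I × R_par = 2 × 1 = 2 V
I_R1 = V/R1 = 2/82000 = 0.00002439 A

Final answer: 2.439e-05 A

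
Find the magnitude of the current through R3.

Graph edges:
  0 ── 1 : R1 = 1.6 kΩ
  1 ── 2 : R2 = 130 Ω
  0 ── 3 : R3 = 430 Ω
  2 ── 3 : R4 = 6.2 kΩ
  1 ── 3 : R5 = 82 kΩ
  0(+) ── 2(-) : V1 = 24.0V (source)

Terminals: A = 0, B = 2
Nodal analysis, taking node 2 as the 0 V reference.
Source V1 fixes V_0 = 24 V.
KCL at each unknown node (sum of currents leaving = 0; resistances in Ω):
  Node 1: (V_1 - 24)/1600 + (V_1 - 0)/130 + (V_1 - V_3)/82000 = 0
  Node 3: (V_3 - 24)/430 + (V_3 - 0)/6200 + (V_3 - V_1)/82000 = 0
Collecting terms (coefficients in siemens):
  0.00833·V_1 - 0.0000122·V_3 = 0.015
  0.002499·V_3 - 0.0000122·V_1 = 0.05581
Determinant D = (0.00833)(0.002499) - (-0.0000122)(-0.0000122) = 0.00002082
V_1 = [(0.015)(0.002499) - (-0.0000122)(0.05581)]/D = 1.834 V
V_3 = [(0.00833)(0.05581) - (0.015)(-0.0000122)]/D = 22.34 V
I_R3 = (V_0 - V_3)/R3 = (24 - 22.34)/430 = 0.003854 A
|I_R3| = 0.003854 A

Final answer: |I_R3| = 0.003854 A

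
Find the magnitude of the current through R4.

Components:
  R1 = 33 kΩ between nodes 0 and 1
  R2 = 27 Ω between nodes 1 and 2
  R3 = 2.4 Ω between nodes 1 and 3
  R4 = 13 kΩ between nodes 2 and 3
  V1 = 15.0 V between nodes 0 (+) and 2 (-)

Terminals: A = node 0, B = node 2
Nodal analysis, taking node 2 as the 0 V reference.
Source V1 fixes V_0 = 15 V.
KCL at each unknown node (sum of currents leaving = 0; resistances in Ω):
  Node 1: (V_1 - 15)/33000 + (V_1 - 0)/27 + (V_1 - V_3)/2.4 = 0
  Node 3: (V_3 - V_1)/2.4 + (V_3 - 0)/13000 = 0
Collecting terms (coefficients in siemens):
  0.4537·V_1 - 0.4167·V_3 = 0.0004545
  0.4167·V_3 - 0.4167·V_1 = 0
Determinant D = (0.4537)(0.4167) - (-0.4167)(-0.4167) = 0.01548
V_1 = [(0.0004545)(0.4167) - (-0.4167)(0)]/D = 0.01224 V
V_3 = [(0.4537)(0) - (0.0004545)(-0.4167)]/D = 0.01224 V
I_R4 = (V_2 - V_3)/R4 = (0 - 0.01224)/13000 = -0.0000009412 A
|I_R4| = 0.0000009412 A

Final answer: |I_R4| = 9.412e-07 A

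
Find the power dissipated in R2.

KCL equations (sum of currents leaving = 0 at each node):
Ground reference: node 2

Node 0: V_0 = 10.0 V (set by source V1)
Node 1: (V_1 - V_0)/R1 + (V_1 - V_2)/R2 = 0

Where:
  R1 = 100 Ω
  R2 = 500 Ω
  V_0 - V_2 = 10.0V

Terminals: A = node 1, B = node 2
Nodal analysis, taking node 2 as the 0 V reference.
Source V1 fixes V_0 = 10 V.
KCL at each unknown node (sum of currents leaving = 0; resistances in Ω):
  Node 1: (V_1 - 10)/100 + (V_1 - 0)/500 = 0
Collecting terms: 0.012 × V_1 = 0.1  =>  V_1 = 8.333 V
I_R2 = (V_1 - V_2)/R2 = (8.333 - 0)/500 = 0.01667 A
P_R2 = I_R2² × R2 = (0.01667)² × 500 = 0.1389 W

Final answer: 0.1389 W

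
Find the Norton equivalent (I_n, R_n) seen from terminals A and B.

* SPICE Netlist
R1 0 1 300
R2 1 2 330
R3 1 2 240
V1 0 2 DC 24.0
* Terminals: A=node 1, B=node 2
Find the Thévenin equivalent first; then I_n = V_th/R_th and R_n = R_th.
Step 1 — V_th is the open-circuit voltage V_A - V_B (nothing connected across the terminals).
Nodal analysis, taking node 2 as the 0 V reference.
Source V1 fixes V_0 = 24 V.
KCL at each unknown node (sum of currents leaving = 0; resistances in Ω):
  Node 1: (V_1 - 24)/300 + (V_1 - 0)/330 + (V_1 - 0)/240 = 0
Collecting terms: 0.01053 × V_1 = 0.08  =>  V_1 = 7.597 V
V_th = V_1 - V_2 = 7.597 - 0 = 7.597 V
Step 2 — R_th: zero the source — replace V1 by a short circuit (node 2 merges into node 0) — and find the resistance seen between A (node 1) and B (node 0).
Reduce the network between node 1 (A) and node 0 (B) by series/parallel combination:
  Rp1 = R1 ‖ R2 ‖ R3 (parallel, all between nodes 0 and 1) = 1/(1/300 + 1/330 + 1/240) = 94.96 Ω
R_th = 94.96 Ω
I_n = V_th/R_th = 7.597/94.96 = 0.08 A, and R_n = R_th = 94.96 Ω

Final answer: I_n = 0.08 A, R_n = 94.96 Ω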